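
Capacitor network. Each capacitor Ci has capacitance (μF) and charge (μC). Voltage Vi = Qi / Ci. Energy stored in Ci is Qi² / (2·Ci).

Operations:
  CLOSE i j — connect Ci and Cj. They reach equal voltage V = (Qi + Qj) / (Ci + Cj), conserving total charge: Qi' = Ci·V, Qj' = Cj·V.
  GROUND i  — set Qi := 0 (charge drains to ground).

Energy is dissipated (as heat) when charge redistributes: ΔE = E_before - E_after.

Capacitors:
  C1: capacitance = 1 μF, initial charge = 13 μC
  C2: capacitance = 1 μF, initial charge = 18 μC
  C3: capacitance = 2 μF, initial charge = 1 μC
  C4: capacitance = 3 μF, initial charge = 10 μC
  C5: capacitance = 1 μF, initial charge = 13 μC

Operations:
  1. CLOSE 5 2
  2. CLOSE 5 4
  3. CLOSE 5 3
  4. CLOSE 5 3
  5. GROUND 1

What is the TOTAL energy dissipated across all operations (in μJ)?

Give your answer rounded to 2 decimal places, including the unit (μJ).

Initial: C1(1μF, Q=13μC, V=13.00V), C2(1μF, Q=18μC, V=18.00V), C3(2μF, Q=1μC, V=0.50V), C4(3μF, Q=10μC, V=3.33V), C5(1μF, Q=13μC, V=13.00V)
Op 1: CLOSE 5-2: Q_total=31.00, C_total=2.00, V=15.50; Q5=15.50, Q2=15.50; dissipated=6.250
Op 2: CLOSE 5-4: Q_total=25.50, C_total=4.00, V=6.38; Q5=6.38, Q4=19.12; dissipated=55.510
Op 3: CLOSE 5-3: Q_total=7.38, C_total=3.00, V=2.46; Q5=2.46, Q3=4.92; dissipated=11.505
Op 4: CLOSE 5-3: Q_total=7.38, C_total=3.00, V=2.46; Q5=2.46, Q3=4.92; dissipated=0.000
Op 5: GROUND 1: Q1=0; energy lost=84.500
Total dissipated: 157.766 μJ

Answer: 157.77 μJ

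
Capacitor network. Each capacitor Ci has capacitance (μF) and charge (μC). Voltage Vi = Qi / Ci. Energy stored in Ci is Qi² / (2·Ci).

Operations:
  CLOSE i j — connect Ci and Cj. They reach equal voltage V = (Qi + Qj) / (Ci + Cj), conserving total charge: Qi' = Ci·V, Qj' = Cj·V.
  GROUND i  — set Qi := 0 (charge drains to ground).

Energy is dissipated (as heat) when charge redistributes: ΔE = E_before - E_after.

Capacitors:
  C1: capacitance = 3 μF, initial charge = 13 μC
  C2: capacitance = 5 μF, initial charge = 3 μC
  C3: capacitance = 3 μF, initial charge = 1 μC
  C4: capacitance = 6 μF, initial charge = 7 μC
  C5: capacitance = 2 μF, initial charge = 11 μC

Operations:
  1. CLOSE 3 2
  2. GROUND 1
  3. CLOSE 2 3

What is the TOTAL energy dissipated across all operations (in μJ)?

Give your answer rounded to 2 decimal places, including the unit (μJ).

Answer: 28.23 μJ

Derivation:
Initial: C1(3μF, Q=13μC, V=4.33V), C2(5μF, Q=3μC, V=0.60V), C3(3μF, Q=1μC, V=0.33V), C4(6μF, Q=7μC, V=1.17V), C5(2μF, Q=11μC, V=5.50V)
Op 1: CLOSE 3-2: Q_total=4.00, C_total=8.00, V=0.50; Q3=1.50, Q2=2.50; dissipated=0.067
Op 2: GROUND 1: Q1=0; energy lost=28.167
Op 3: CLOSE 2-3: Q_total=4.00, C_total=8.00, V=0.50; Q2=2.50, Q3=1.50; dissipated=0.000
Total dissipated: 28.233 μJ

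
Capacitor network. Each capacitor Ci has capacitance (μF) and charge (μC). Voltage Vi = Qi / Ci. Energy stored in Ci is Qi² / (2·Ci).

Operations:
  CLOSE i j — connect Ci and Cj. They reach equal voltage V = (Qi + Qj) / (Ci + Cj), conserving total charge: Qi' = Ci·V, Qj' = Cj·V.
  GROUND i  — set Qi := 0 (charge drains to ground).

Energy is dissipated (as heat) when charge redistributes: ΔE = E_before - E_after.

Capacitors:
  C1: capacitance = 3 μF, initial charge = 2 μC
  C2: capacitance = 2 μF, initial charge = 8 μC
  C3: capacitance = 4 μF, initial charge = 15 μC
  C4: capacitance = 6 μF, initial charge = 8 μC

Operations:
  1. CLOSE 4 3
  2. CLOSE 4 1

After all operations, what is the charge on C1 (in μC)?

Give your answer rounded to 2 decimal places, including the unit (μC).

Answer: 5.27 μC

Derivation:
Initial: C1(3μF, Q=2μC, V=0.67V), C2(2μF, Q=8μC, V=4.00V), C3(4μF, Q=15μC, V=3.75V), C4(6μF, Q=8μC, V=1.33V)
Op 1: CLOSE 4-3: Q_total=23.00, C_total=10.00, V=2.30; Q4=13.80, Q3=9.20; dissipated=7.008
Op 2: CLOSE 4-1: Q_total=15.80, C_total=9.00, V=1.76; Q4=10.53, Q1=5.27; dissipated=2.668
Final charges: Q1=5.27, Q2=8.00, Q3=9.20, Q4=10.53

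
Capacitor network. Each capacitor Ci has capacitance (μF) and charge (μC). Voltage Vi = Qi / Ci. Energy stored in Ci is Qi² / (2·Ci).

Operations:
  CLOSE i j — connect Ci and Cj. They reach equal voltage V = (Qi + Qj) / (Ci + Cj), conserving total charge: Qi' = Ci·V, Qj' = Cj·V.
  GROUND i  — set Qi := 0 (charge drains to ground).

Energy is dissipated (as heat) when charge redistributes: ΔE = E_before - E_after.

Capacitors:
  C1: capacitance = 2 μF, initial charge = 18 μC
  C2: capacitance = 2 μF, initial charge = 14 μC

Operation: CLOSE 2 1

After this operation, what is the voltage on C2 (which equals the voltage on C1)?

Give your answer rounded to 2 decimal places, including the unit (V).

Initial: C1(2μF, Q=18μC, V=9.00V), C2(2μF, Q=14μC, V=7.00V)
Op 1: CLOSE 2-1: Q_total=32.00, C_total=4.00, V=8.00; Q2=16.00, Q1=16.00; dissipated=2.000

Answer: 8.00 V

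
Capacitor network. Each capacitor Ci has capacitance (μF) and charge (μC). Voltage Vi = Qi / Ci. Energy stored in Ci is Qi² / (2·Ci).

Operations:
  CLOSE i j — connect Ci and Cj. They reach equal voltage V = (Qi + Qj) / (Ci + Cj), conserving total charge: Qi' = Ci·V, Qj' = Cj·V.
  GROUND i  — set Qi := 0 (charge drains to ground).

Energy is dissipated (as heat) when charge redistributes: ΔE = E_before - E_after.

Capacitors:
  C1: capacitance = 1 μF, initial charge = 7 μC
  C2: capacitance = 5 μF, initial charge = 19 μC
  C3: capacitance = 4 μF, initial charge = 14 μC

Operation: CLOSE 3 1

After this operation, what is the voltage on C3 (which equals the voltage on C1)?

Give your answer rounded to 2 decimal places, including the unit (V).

Answer: 4.20 V

Derivation:
Initial: C1(1μF, Q=7μC, V=7.00V), C2(5μF, Q=19μC, V=3.80V), C3(4μF, Q=14μC, V=3.50V)
Op 1: CLOSE 3-1: Q_total=21.00, C_total=5.00, V=4.20; Q3=16.80, Q1=4.20; dissipated=4.900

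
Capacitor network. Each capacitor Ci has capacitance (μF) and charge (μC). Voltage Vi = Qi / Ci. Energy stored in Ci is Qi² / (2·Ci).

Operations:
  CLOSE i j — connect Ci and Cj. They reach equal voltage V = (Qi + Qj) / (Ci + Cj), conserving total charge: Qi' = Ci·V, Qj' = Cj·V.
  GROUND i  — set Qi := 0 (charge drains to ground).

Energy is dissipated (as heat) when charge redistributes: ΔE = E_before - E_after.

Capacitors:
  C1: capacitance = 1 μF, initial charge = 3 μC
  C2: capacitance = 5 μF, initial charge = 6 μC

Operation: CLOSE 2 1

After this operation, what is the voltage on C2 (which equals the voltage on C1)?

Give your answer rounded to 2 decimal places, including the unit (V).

Initial: C1(1μF, Q=3μC, V=3.00V), C2(5μF, Q=6μC, V=1.20V)
Op 1: CLOSE 2-1: Q_total=9.00, C_total=6.00, V=1.50; Q2=7.50, Q1=1.50; dissipated=1.350

Answer: 1.50 V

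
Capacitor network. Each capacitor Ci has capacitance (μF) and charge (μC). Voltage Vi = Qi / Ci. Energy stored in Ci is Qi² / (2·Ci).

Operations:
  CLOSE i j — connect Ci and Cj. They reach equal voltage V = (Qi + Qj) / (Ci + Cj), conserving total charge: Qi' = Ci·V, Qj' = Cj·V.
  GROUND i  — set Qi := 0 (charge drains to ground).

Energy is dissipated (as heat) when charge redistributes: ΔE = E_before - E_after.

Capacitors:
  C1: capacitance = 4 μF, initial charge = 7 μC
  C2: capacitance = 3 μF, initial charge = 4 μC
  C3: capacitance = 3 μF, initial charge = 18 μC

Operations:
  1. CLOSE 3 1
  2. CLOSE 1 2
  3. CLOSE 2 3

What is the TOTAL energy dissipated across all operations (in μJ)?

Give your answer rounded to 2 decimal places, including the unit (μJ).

Initial: C1(4μF, Q=7μC, V=1.75V), C2(3μF, Q=4μC, V=1.33V), C3(3μF, Q=18μC, V=6.00V)
Op 1: CLOSE 3-1: Q_total=25.00, C_total=7.00, V=3.57; Q3=10.71, Q1=14.29; dissipated=15.482
Op 2: CLOSE 1-2: Q_total=18.29, C_total=7.00, V=2.61; Q1=10.45, Q2=7.84; dissipated=4.293
Op 3: CLOSE 2-3: Q_total=18.55, C_total=6.00, V=3.09; Q2=9.28, Q3=9.28; dissipated=0.690
Total dissipated: 20.466 μJ

Answer: 20.47 μJ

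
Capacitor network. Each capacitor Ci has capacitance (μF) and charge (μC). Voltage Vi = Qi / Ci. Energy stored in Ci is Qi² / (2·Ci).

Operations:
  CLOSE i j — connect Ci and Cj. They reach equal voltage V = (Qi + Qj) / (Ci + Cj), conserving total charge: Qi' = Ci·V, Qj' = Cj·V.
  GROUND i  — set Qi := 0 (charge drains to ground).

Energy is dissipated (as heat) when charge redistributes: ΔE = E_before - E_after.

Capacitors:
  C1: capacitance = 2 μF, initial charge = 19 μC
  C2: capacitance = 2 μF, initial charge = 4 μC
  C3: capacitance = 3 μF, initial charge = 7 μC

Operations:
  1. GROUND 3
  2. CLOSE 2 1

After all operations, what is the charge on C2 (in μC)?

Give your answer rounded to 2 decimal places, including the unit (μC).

Answer: 11.50 μC

Derivation:
Initial: C1(2μF, Q=19μC, V=9.50V), C2(2μF, Q=4μC, V=2.00V), C3(3μF, Q=7μC, V=2.33V)
Op 1: GROUND 3: Q3=0; energy lost=8.167
Op 2: CLOSE 2-1: Q_total=23.00, C_total=4.00, V=5.75; Q2=11.50, Q1=11.50; dissipated=28.125
Final charges: Q1=11.50, Q2=11.50, Q3=0.00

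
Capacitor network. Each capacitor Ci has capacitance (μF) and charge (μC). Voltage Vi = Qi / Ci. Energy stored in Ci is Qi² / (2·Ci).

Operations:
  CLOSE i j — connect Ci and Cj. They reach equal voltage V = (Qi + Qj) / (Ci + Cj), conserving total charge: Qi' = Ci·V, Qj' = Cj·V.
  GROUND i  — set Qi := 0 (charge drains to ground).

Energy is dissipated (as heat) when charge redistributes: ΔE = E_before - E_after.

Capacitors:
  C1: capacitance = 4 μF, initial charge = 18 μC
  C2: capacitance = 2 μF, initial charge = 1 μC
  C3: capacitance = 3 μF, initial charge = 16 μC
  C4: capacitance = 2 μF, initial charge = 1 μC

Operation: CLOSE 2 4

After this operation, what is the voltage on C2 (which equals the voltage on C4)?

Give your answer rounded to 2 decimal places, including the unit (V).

Initial: C1(4μF, Q=18μC, V=4.50V), C2(2μF, Q=1μC, V=0.50V), C3(3μF, Q=16μC, V=5.33V), C4(2μF, Q=1μC, V=0.50V)
Op 1: CLOSE 2-4: Q_total=2.00, C_total=4.00, V=0.50; Q2=1.00, Q4=1.00; dissipated=0.000

Answer: 0.50 V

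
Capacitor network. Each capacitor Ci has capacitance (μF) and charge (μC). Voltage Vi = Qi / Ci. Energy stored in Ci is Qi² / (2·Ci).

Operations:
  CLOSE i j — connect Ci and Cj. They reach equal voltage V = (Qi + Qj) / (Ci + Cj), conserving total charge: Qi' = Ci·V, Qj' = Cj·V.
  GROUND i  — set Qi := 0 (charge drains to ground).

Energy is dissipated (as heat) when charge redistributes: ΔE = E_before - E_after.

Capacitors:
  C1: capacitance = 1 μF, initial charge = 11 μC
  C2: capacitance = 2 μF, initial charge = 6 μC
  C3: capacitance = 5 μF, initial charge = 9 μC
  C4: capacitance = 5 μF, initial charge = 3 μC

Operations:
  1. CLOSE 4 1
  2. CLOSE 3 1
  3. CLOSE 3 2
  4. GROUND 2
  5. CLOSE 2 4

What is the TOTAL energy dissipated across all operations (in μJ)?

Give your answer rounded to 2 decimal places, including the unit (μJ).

Initial: C1(1μF, Q=11μC, V=11.00V), C2(2μF, Q=6μC, V=3.00V), C3(5μF, Q=9μC, V=1.80V), C4(5μF, Q=3μC, V=0.60V)
Op 1: CLOSE 4-1: Q_total=14.00, C_total=6.00, V=2.33; Q4=11.67, Q1=2.33; dissipated=45.067
Op 2: CLOSE 3-1: Q_total=11.33, C_total=6.00, V=1.89; Q3=9.44, Q1=1.89; dissipated=0.119
Op 3: CLOSE 3-2: Q_total=15.44, C_total=7.00, V=2.21; Q3=11.03, Q2=4.41; dissipated=0.882
Op 4: GROUND 2: Q2=0; energy lost=4.868
Op 5: CLOSE 2-4: Q_total=11.67, C_total=7.00, V=1.67; Q2=3.33, Q4=8.33; dissipated=3.889
Total dissipated: 54.824 μJ

Answer: 54.82 μJ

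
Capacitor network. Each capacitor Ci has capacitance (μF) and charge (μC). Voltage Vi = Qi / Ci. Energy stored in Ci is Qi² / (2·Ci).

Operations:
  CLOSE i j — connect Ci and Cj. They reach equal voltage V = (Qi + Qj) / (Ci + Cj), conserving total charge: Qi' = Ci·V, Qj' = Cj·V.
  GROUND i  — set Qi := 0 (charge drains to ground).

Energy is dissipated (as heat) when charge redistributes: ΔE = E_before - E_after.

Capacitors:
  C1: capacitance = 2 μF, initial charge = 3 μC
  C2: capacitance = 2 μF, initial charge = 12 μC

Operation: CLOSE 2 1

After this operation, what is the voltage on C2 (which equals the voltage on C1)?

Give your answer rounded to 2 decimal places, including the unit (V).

Initial: C1(2μF, Q=3μC, V=1.50V), C2(2μF, Q=12μC, V=6.00V)
Op 1: CLOSE 2-1: Q_total=15.00, C_total=4.00, V=3.75; Q2=7.50, Q1=7.50; dissipated=10.125

Answer: 3.75 V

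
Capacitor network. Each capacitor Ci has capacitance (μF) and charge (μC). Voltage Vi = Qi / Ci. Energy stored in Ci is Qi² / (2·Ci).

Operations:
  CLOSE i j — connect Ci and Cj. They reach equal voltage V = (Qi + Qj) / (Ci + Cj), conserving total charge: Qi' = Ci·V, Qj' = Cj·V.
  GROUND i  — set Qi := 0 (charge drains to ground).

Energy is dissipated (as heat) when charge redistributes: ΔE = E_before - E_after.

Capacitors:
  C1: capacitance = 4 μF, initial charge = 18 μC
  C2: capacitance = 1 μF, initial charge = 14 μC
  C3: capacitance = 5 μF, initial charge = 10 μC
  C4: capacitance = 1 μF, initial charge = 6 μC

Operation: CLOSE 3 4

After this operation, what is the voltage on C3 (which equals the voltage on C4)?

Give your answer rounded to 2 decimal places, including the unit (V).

Answer: 2.67 V

Derivation:
Initial: C1(4μF, Q=18μC, V=4.50V), C2(1μF, Q=14μC, V=14.00V), C3(5μF, Q=10μC, V=2.00V), C4(1μF, Q=6μC, V=6.00V)
Op 1: CLOSE 3-4: Q_total=16.00, C_total=6.00, V=2.67; Q3=13.33, Q4=2.67; dissipated=6.667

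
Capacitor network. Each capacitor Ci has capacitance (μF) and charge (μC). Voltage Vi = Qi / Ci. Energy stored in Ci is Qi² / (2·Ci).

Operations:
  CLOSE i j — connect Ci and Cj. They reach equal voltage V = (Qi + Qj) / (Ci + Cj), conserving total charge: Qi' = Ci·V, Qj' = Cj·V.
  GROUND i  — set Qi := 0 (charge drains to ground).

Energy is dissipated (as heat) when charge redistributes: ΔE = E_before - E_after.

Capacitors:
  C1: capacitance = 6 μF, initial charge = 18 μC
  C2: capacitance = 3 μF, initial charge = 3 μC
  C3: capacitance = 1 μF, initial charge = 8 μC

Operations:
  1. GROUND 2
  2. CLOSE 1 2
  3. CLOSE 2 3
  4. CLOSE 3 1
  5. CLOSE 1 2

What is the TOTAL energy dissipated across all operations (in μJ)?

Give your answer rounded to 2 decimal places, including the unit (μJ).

Answer: 26.62 μJ

Derivation:
Initial: C1(6μF, Q=18μC, V=3.00V), C2(3μF, Q=3μC, V=1.00V), C3(1μF, Q=8μC, V=8.00V)
Op 1: GROUND 2: Q2=0; energy lost=1.500
Op 2: CLOSE 1-2: Q_total=18.00, C_total=9.00, V=2.00; Q1=12.00, Q2=6.00; dissipated=9.000
Op 3: CLOSE 2-3: Q_total=14.00, C_total=4.00, V=3.50; Q2=10.50, Q3=3.50; dissipated=13.500
Op 4: CLOSE 3-1: Q_total=15.50, C_total=7.00, V=2.21; Q3=2.21, Q1=13.29; dissipated=0.964
Op 5: CLOSE 1-2: Q_total=23.79, C_total=9.00, V=2.64; Q1=15.86, Q2=7.93; dissipated=1.653
Total dissipated: 26.617 μJ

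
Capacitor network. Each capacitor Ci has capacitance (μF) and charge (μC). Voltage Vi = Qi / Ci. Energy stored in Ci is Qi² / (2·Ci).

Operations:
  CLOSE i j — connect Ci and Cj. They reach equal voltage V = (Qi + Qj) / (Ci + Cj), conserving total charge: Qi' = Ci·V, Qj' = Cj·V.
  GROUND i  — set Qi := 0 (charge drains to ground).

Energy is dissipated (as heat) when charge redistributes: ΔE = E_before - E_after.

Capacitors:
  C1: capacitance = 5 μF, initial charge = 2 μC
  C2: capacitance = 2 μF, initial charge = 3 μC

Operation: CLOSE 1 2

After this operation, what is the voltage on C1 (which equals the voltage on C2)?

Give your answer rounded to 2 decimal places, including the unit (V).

Initial: C1(5μF, Q=2μC, V=0.40V), C2(2μF, Q=3μC, V=1.50V)
Op 1: CLOSE 1-2: Q_total=5.00, C_total=7.00, V=0.71; Q1=3.57, Q2=1.43; dissipated=0.864

Answer: 0.71 V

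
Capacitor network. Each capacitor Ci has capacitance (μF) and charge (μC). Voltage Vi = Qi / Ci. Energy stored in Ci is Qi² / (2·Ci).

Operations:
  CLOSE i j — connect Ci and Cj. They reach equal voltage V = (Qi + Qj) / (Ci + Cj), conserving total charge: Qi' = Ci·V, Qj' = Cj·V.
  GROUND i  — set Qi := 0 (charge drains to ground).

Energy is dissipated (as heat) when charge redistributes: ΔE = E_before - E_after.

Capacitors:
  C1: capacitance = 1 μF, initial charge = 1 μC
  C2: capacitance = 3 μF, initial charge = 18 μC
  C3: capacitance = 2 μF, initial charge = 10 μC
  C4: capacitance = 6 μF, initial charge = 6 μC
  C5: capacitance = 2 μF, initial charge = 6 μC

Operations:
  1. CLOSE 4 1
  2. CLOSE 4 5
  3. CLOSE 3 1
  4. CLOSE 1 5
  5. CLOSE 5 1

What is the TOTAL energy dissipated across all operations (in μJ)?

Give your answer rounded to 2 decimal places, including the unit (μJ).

Initial: C1(1μF, Q=1μC, V=1.00V), C2(3μF, Q=18μC, V=6.00V), C3(2μF, Q=10μC, V=5.00V), C4(6μF, Q=6μC, V=1.00V), C5(2μF, Q=6μC, V=3.00V)
Op 1: CLOSE 4-1: Q_total=7.00, C_total=7.00, V=1.00; Q4=6.00, Q1=1.00; dissipated=0.000
Op 2: CLOSE 4-5: Q_total=12.00, C_total=8.00, V=1.50; Q4=9.00, Q5=3.00; dissipated=3.000
Op 3: CLOSE 3-1: Q_total=11.00, C_total=3.00, V=3.67; Q3=7.33, Q1=3.67; dissipated=5.333
Op 4: CLOSE 1-5: Q_total=6.67, C_total=3.00, V=2.22; Q1=2.22, Q5=4.44; dissipated=1.565
Op 5: CLOSE 5-1: Q_total=6.67, C_total=3.00, V=2.22; Q5=4.44, Q1=2.22; dissipated=0.000
Total dissipated: 9.898 μJ

Answer: 9.90 μJ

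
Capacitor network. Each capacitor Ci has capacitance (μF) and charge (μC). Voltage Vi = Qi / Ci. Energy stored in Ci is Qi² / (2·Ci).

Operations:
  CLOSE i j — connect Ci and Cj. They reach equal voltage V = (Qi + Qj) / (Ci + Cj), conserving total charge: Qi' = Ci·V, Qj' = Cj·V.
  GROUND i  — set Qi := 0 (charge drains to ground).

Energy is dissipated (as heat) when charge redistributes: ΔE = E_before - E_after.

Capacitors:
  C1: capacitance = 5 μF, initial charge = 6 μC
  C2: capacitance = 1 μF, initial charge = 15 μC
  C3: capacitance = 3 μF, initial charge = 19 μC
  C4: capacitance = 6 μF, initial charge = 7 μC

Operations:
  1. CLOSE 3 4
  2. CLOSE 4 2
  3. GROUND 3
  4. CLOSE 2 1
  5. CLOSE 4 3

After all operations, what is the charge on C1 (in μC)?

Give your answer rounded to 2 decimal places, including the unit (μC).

Initial: C1(5μF, Q=6μC, V=1.20V), C2(1μF, Q=15μC, V=15.00V), C3(3μF, Q=19μC, V=6.33V), C4(6μF, Q=7μC, V=1.17V)
Op 1: CLOSE 3-4: Q_total=26.00, C_total=9.00, V=2.89; Q3=8.67, Q4=17.33; dissipated=26.694
Op 2: CLOSE 4-2: Q_total=32.33, C_total=7.00, V=4.62; Q4=27.71, Q2=4.62; dissipated=62.862
Op 3: GROUND 3: Q3=0; energy lost=12.519
Op 4: CLOSE 2-1: Q_total=10.62, C_total=6.00, V=1.77; Q2=1.77, Q1=8.85; dissipated=4.871
Op 5: CLOSE 4-3: Q_total=27.71, C_total=9.00, V=3.08; Q4=18.48, Q3=9.24; dissipated=21.336
Final charges: Q1=8.85, Q2=1.77, Q3=9.24, Q4=18.48

Answer: 8.85 μC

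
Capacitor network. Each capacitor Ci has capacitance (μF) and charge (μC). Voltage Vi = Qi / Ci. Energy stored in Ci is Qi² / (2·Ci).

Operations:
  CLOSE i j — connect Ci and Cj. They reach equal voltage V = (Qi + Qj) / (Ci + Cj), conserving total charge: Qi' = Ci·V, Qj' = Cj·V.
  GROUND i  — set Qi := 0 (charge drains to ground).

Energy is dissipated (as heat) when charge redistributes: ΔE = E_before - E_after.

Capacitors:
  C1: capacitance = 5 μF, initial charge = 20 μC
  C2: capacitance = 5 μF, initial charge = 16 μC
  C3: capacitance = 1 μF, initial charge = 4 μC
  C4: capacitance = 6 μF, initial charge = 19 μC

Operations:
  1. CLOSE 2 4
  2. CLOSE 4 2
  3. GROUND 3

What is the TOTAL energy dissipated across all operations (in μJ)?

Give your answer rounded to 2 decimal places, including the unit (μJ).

Answer: 8.00 μJ

Derivation:
Initial: C1(5μF, Q=20μC, V=4.00V), C2(5μF, Q=16μC, V=3.20V), C3(1μF, Q=4μC, V=4.00V), C4(6μF, Q=19μC, V=3.17V)
Op 1: CLOSE 2-4: Q_total=35.00, C_total=11.00, V=3.18; Q2=15.91, Q4=19.09; dissipated=0.002
Op 2: CLOSE 4-2: Q_total=35.00, C_total=11.00, V=3.18; Q4=19.09, Q2=15.91; dissipated=0.000
Op 3: GROUND 3: Q3=0; energy lost=8.000
Total dissipated: 8.002 μJ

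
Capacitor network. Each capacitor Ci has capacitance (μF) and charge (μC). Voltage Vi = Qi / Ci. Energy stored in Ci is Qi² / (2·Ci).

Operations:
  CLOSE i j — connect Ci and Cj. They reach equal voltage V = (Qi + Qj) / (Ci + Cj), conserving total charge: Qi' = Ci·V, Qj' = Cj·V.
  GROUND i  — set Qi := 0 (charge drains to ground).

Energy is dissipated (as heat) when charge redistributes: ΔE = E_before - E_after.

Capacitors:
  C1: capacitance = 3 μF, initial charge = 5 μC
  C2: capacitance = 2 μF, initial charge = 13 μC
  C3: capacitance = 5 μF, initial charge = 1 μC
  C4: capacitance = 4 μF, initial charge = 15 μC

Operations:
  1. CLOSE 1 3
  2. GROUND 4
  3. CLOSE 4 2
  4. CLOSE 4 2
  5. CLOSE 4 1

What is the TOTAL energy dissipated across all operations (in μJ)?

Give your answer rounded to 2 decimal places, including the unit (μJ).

Answer: 60.03 μJ

Derivation:
Initial: C1(3μF, Q=5μC, V=1.67V), C2(2μF, Q=13μC, V=6.50V), C3(5μF, Q=1μC, V=0.20V), C4(4μF, Q=15μC, V=3.75V)
Op 1: CLOSE 1-3: Q_total=6.00, C_total=8.00, V=0.75; Q1=2.25, Q3=3.75; dissipated=2.017
Op 2: GROUND 4: Q4=0; energy lost=28.125
Op 3: CLOSE 4-2: Q_total=13.00, C_total=6.00, V=2.17; Q4=8.67, Q2=4.33; dissipated=28.167
Op 4: CLOSE 4-2: Q_total=13.00, C_total=6.00, V=2.17; Q4=8.67, Q2=4.33; dissipated=0.000
Op 5: CLOSE 4-1: Q_total=10.92, C_total=7.00, V=1.56; Q4=6.24, Q1=4.68; dissipated=1.720
Total dissipated: 60.029 μJ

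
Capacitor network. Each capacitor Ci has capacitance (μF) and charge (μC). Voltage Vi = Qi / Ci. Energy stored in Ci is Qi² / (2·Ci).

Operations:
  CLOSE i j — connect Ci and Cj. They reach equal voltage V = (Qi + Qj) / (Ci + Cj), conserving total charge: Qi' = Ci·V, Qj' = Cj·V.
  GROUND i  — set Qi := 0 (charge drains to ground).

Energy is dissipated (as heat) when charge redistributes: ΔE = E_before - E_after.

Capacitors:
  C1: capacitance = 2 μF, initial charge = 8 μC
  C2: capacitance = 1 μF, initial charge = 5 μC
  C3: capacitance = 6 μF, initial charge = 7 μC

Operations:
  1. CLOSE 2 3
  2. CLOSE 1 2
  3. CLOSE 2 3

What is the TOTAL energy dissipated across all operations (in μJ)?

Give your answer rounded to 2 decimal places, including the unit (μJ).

Initial: C1(2μF, Q=8μC, V=4.00V), C2(1μF, Q=5μC, V=5.00V), C3(6μF, Q=7μC, V=1.17V)
Op 1: CLOSE 2-3: Q_total=12.00, C_total=7.00, V=1.71; Q2=1.71, Q3=10.29; dissipated=6.298
Op 2: CLOSE 1-2: Q_total=9.71, C_total=3.00, V=3.24; Q1=6.48, Q2=3.24; dissipated=1.741
Op 3: CLOSE 2-3: Q_total=13.52, C_total=7.00, V=1.93; Q2=1.93, Q3=11.59; dissipated=0.995
Total dissipated: 9.034 μJ

Answer: 9.03 μJ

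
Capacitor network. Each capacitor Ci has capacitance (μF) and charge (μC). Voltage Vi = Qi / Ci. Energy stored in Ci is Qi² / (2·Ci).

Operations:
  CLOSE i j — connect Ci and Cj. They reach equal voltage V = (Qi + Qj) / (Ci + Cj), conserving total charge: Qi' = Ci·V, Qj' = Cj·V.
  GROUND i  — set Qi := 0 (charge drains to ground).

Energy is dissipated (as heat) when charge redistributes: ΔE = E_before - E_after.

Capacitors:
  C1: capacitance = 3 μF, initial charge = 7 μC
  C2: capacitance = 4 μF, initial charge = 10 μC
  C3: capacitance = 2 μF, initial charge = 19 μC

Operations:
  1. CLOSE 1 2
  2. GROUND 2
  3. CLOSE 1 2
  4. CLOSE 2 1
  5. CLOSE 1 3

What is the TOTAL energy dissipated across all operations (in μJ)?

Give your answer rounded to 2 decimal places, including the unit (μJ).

Answer: 59.81 μJ

Derivation:
Initial: C1(3μF, Q=7μC, V=2.33V), C2(4μF, Q=10μC, V=2.50V), C3(2μF, Q=19μC, V=9.50V)
Op 1: CLOSE 1-2: Q_total=17.00, C_total=7.00, V=2.43; Q1=7.29, Q2=9.71; dissipated=0.024
Op 2: GROUND 2: Q2=0; energy lost=11.796
Op 3: CLOSE 1-2: Q_total=7.29, C_total=7.00, V=1.04; Q1=3.12, Q2=4.16; dissipated=5.055
Op 4: CLOSE 2-1: Q_total=7.29, C_total=7.00, V=1.04; Q2=4.16, Q1=3.12; dissipated=0.000
Op 5: CLOSE 1-3: Q_total=22.12, C_total=5.00, V=4.42; Q1=13.27, Q3=8.85; dissipated=42.935
Total dissipated: 59.810 μJ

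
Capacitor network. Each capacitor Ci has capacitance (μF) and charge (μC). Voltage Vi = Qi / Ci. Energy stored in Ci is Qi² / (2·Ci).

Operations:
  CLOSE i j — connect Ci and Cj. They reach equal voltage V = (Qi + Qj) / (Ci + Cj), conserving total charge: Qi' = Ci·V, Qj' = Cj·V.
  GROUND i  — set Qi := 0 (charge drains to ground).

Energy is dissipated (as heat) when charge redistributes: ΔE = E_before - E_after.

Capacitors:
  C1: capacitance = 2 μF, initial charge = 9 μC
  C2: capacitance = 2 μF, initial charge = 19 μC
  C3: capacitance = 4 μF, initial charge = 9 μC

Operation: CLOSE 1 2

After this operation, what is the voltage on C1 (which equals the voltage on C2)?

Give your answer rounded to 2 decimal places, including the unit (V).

Initial: C1(2μF, Q=9μC, V=4.50V), C2(2μF, Q=19μC, V=9.50V), C3(4μF, Q=9μC, V=2.25V)
Op 1: CLOSE 1-2: Q_total=28.00, C_total=4.00, V=7.00; Q1=14.00, Q2=14.00; dissipated=12.500

Answer: 7.00 V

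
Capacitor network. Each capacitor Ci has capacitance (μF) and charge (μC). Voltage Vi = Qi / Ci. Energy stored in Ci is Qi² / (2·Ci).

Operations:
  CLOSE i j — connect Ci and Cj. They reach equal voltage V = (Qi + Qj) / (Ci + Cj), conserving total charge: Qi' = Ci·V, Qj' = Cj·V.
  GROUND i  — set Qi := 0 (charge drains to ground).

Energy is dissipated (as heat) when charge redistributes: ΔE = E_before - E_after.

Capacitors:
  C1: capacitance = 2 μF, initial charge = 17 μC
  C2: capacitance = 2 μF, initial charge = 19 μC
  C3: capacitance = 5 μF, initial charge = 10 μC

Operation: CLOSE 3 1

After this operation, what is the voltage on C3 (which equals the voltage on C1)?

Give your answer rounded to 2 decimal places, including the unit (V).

Initial: C1(2μF, Q=17μC, V=8.50V), C2(2μF, Q=19μC, V=9.50V), C3(5μF, Q=10μC, V=2.00V)
Op 1: CLOSE 3-1: Q_total=27.00, C_total=7.00, V=3.86; Q3=19.29, Q1=7.71; dissipated=30.179

Answer: 3.86 V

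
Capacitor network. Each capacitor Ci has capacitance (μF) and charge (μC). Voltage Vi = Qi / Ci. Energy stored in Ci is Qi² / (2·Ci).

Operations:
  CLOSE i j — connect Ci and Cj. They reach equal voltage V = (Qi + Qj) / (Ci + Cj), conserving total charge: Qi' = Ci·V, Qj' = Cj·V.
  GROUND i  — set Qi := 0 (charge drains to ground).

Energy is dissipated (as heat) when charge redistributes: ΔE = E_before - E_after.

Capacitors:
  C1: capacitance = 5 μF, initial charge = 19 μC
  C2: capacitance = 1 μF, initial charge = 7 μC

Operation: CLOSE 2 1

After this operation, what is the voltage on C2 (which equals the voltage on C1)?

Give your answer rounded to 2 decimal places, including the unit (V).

Initial: C1(5μF, Q=19μC, V=3.80V), C2(1μF, Q=7μC, V=7.00V)
Op 1: CLOSE 2-1: Q_total=26.00, C_total=6.00, V=4.33; Q2=4.33, Q1=21.67; dissipated=4.267

Answer: 4.33 V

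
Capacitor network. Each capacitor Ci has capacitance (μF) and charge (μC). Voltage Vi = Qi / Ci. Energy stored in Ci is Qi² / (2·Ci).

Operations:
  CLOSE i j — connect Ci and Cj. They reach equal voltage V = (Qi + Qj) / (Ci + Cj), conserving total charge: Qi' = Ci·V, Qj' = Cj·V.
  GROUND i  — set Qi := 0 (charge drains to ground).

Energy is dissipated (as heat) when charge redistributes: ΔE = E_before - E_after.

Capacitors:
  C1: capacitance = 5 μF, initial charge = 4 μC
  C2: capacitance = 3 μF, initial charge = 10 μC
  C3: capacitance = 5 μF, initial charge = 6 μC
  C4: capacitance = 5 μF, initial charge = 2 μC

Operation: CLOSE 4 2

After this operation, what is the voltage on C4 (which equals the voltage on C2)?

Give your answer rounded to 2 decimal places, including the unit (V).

Initial: C1(5μF, Q=4μC, V=0.80V), C2(3μF, Q=10μC, V=3.33V), C3(5μF, Q=6μC, V=1.20V), C4(5μF, Q=2μC, V=0.40V)
Op 1: CLOSE 4-2: Q_total=12.00, C_total=8.00, V=1.50; Q4=7.50, Q2=4.50; dissipated=8.067

Answer: 1.50 V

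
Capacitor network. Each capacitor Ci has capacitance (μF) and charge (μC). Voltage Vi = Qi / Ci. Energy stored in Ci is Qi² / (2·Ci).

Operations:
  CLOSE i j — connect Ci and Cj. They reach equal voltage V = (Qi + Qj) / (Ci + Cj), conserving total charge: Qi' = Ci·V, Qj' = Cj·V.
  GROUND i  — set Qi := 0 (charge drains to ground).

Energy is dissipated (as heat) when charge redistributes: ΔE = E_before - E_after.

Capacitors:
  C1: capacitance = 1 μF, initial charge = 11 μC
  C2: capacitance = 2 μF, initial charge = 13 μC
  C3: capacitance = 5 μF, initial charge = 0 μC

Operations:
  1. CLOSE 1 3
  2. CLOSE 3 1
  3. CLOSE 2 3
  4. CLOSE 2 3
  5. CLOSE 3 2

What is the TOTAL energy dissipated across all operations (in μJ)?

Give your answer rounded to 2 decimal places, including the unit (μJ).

Answer: 65.97 μJ

Derivation:
Initial: C1(1μF, Q=11μC, V=11.00V), C2(2μF, Q=13μC, V=6.50V), C3(5μF, Q=0μC, V=0.00V)
Op 1: CLOSE 1-3: Q_total=11.00, C_total=6.00, V=1.83; Q1=1.83, Q3=9.17; dissipated=50.417
Op 2: CLOSE 3-1: Q_total=11.00, C_total=6.00, V=1.83; Q3=9.17, Q1=1.83; dissipated=0.000
Op 3: CLOSE 2-3: Q_total=22.17, C_total=7.00, V=3.17; Q2=6.33, Q3=15.83; dissipated=15.556
Op 4: CLOSE 2-3: Q_total=22.17, C_total=7.00, V=3.17; Q2=6.33, Q3=15.83; dissipated=0.000
Op 5: CLOSE 3-2: Q_total=22.17, C_total=7.00, V=3.17; Q3=15.83, Q2=6.33; dissipated=0.000
Total dissipated: 65.972 μJ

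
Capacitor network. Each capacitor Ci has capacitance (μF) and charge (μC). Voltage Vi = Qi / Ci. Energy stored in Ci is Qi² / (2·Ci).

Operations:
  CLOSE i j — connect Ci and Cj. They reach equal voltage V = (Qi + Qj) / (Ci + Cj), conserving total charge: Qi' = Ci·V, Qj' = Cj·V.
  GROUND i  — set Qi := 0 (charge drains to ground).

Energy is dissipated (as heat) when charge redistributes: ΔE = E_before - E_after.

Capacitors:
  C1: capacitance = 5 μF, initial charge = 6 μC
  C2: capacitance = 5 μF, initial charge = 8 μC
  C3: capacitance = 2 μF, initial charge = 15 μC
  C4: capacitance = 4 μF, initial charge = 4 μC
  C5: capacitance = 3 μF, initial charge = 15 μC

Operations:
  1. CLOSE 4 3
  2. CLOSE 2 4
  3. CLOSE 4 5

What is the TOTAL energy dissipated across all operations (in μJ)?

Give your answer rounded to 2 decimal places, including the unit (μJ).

Answer: 37.16 μJ

Derivation:
Initial: C1(5μF, Q=6μC, V=1.20V), C2(5μF, Q=8μC, V=1.60V), C3(2μF, Q=15μC, V=7.50V), C4(4μF, Q=4μC, V=1.00V), C5(3μF, Q=15μC, V=5.00V)
Op 1: CLOSE 4-3: Q_total=19.00, C_total=6.00, V=3.17; Q4=12.67, Q3=6.33; dissipated=28.167
Op 2: CLOSE 2-4: Q_total=20.67, C_total=9.00, V=2.30; Q2=11.48, Q4=9.19; dissipated=2.727
Op 3: CLOSE 4-5: Q_total=24.19, C_total=7.00, V=3.46; Q4=13.82, Q5=10.37; dissipated=6.266
Total dissipated: 37.160 μJ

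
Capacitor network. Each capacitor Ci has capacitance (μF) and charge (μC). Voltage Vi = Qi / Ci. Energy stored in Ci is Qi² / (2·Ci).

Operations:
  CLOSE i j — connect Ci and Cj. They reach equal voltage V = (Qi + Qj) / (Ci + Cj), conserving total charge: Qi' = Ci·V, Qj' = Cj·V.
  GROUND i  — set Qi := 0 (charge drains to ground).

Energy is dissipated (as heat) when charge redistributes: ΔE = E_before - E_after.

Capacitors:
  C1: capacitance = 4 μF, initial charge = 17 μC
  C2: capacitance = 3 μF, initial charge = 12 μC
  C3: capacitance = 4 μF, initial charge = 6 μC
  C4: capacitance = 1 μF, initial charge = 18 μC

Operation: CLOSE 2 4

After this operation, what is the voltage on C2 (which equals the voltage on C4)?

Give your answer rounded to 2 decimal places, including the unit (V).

Initial: C1(4μF, Q=17μC, V=4.25V), C2(3μF, Q=12μC, V=4.00V), C3(4μF, Q=6μC, V=1.50V), C4(1μF, Q=18μC, V=18.00V)
Op 1: CLOSE 2-4: Q_total=30.00, C_total=4.00, V=7.50; Q2=22.50, Q4=7.50; dissipated=73.500

Answer: 7.50 V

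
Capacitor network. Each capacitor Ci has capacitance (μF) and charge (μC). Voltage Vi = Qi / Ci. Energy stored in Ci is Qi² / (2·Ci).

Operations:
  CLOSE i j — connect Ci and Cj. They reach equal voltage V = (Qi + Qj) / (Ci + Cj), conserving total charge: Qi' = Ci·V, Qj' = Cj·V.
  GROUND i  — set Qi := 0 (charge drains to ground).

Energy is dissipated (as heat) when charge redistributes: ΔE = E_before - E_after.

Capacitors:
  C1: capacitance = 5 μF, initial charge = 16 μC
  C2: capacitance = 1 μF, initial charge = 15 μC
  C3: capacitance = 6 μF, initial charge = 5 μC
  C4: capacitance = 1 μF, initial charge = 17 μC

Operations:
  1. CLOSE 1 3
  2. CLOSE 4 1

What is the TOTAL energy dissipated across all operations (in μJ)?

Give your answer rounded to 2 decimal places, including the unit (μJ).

Initial: C1(5μF, Q=16μC, V=3.20V), C2(1μF, Q=15μC, V=15.00V), C3(6μF, Q=5μC, V=0.83V), C4(1μF, Q=17μC, V=17.00V)
Op 1: CLOSE 1-3: Q_total=21.00, C_total=11.00, V=1.91; Q1=9.55, Q3=11.45; dissipated=7.638
Op 2: CLOSE 4-1: Q_total=26.55, C_total=6.00, V=4.42; Q4=4.42, Q1=22.12; dissipated=94.890
Total dissipated: 102.528 μJ

Answer: 102.53 μJ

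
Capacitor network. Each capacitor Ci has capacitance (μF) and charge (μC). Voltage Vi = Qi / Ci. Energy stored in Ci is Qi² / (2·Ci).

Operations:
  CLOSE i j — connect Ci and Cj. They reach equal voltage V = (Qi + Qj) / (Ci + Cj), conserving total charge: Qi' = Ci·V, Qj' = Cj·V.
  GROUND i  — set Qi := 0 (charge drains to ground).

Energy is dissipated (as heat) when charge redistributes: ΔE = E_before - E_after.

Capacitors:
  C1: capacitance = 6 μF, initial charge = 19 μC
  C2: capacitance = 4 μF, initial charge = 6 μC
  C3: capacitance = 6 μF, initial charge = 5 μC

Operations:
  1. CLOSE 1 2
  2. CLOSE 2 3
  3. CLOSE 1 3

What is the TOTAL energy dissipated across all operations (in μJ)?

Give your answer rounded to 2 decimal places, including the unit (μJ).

Initial: C1(6μF, Q=19μC, V=3.17V), C2(4μF, Q=6μC, V=1.50V), C3(6μF, Q=5μC, V=0.83V)
Op 1: CLOSE 1-2: Q_total=25.00, C_total=10.00, V=2.50; Q1=15.00, Q2=10.00; dissipated=3.333
Op 2: CLOSE 2-3: Q_total=15.00, C_total=10.00, V=1.50; Q2=6.00, Q3=9.00; dissipated=3.333
Op 3: CLOSE 1-3: Q_total=24.00, C_total=12.00, V=2.00; Q1=12.00, Q3=12.00; dissipated=1.500
Total dissipated: 8.167 μJ

Answer: 8.17 μJ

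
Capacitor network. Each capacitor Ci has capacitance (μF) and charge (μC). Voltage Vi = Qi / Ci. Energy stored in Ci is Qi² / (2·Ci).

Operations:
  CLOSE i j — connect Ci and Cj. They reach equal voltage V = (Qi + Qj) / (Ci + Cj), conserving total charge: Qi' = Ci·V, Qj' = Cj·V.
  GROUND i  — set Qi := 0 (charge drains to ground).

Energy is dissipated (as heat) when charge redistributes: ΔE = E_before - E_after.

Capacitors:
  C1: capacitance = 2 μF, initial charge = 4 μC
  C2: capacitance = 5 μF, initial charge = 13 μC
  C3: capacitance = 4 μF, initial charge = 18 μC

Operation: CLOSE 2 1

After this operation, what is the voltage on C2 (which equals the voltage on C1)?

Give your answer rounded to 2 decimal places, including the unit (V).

Initial: C1(2μF, Q=4μC, V=2.00V), C2(5μF, Q=13μC, V=2.60V), C3(4μF, Q=18μC, V=4.50V)
Op 1: CLOSE 2-1: Q_total=17.00, C_total=7.00, V=2.43; Q2=12.14, Q1=4.86; dissipated=0.257

Answer: 2.43 V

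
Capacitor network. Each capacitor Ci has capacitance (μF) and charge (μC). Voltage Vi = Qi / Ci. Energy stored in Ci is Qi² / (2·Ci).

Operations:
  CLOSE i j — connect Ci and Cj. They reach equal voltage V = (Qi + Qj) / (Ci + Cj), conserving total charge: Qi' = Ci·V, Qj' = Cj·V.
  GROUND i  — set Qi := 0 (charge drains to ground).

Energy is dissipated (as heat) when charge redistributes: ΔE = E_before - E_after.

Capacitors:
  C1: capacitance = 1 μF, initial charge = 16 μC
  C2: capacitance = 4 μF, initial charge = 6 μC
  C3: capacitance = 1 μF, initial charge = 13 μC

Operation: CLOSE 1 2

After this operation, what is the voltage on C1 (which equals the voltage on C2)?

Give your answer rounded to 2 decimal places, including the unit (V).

Answer: 4.40 V

Derivation:
Initial: C1(1μF, Q=16μC, V=16.00V), C2(4μF, Q=6μC, V=1.50V), C3(1μF, Q=13μC, V=13.00V)
Op 1: CLOSE 1-2: Q_total=22.00, C_total=5.00, V=4.40; Q1=4.40, Q2=17.60; dissipated=84.100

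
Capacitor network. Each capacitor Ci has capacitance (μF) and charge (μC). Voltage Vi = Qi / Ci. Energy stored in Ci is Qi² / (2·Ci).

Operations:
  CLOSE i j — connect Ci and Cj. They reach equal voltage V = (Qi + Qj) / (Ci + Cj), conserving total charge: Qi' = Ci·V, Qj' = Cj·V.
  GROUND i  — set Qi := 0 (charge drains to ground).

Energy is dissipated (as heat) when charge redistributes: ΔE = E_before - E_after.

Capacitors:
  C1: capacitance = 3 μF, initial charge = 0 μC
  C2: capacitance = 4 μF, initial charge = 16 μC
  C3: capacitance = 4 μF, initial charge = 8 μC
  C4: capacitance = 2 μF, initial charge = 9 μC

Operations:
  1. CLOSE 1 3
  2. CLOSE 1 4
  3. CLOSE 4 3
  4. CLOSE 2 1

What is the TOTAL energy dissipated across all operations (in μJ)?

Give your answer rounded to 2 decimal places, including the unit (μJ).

Initial: C1(3μF, Q=0μC, V=0.00V), C2(4μF, Q=16μC, V=4.00V), C3(4μF, Q=8μC, V=2.00V), C4(2μF, Q=9μC, V=4.50V)
Op 1: CLOSE 1-3: Q_total=8.00, C_total=7.00, V=1.14; Q1=3.43, Q3=4.57; dissipated=3.429
Op 2: CLOSE 1-4: Q_total=12.43, C_total=5.00, V=2.49; Q1=7.46, Q4=4.97; dissipated=6.762
Op 3: CLOSE 4-3: Q_total=9.54, C_total=6.00, V=1.59; Q4=3.18, Q3=6.36; dissipated=1.202
Op 4: CLOSE 2-1: Q_total=23.46, C_total=7.00, V=3.35; Q2=13.40, Q1=10.05; dissipated=1.965
Total dissipated: 13.358 μJ

Answer: 13.36 μJ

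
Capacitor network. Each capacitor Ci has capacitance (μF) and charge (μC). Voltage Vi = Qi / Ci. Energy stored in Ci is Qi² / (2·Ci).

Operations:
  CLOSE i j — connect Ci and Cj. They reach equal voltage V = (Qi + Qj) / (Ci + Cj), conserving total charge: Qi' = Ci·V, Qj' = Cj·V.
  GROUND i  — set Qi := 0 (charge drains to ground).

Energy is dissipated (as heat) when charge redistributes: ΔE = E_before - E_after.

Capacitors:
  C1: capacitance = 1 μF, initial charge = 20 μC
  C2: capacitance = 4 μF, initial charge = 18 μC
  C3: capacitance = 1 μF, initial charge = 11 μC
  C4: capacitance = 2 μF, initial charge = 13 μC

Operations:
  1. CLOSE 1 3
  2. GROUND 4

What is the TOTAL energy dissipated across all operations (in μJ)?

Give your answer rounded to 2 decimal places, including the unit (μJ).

Answer: 62.50 μJ

Derivation:
Initial: C1(1μF, Q=20μC, V=20.00V), C2(4μF, Q=18μC, V=4.50V), C3(1μF, Q=11μC, V=11.00V), C4(2μF, Q=13μC, V=6.50V)
Op 1: CLOSE 1-3: Q_total=31.00, C_total=2.00, V=15.50; Q1=15.50, Q3=15.50; dissipated=20.250
Op 2: GROUND 4: Q4=0; energy lost=42.250
Total dissipated: 62.500 μJ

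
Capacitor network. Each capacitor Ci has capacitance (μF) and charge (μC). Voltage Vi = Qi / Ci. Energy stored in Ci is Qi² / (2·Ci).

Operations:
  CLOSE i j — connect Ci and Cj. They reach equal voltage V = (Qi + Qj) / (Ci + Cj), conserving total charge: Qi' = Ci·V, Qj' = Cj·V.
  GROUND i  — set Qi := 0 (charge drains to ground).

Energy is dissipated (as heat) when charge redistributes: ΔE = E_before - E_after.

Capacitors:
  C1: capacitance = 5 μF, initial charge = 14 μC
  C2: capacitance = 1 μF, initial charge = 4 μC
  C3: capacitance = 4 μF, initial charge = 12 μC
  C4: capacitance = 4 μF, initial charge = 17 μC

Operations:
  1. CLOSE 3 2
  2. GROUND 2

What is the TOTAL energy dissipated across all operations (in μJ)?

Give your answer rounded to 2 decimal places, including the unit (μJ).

Initial: C1(5μF, Q=14μC, V=2.80V), C2(1μF, Q=4μC, V=4.00V), C3(4μF, Q=12μC, V=3.00V), C4(4μF, Q=17μC, V=4.25V)
Op 1: CLOSE 3-2: Q_total=16.00, C_total=5.00, V=3.20; Q3=12.80, Q2=3.20; dissipated=0.400
Op 2: GROUND 2: Q2=0; energy lost=5.120
Total dissipated: 5.520 μJ

Answer: 5.52 μJ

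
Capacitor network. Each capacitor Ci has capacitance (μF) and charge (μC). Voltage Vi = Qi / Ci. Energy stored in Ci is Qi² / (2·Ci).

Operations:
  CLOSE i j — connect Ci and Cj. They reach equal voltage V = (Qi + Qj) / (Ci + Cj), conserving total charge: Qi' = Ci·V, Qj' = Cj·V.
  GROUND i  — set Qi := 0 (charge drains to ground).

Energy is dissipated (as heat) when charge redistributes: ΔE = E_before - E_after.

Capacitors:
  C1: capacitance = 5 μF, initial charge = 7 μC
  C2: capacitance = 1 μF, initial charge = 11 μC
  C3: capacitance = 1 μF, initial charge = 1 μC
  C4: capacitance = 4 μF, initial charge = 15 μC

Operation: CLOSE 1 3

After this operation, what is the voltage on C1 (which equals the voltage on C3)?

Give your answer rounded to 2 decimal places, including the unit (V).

Initial: C1(5μF, Q=7μC, V=1.40V), C2(1μF, Q=11μC, V=11.00V), C3(1μF, Q=1μC, V=1.00V), C4(4μF, Q=15μC, V=3.75V)
Op 1: CLOSE 1-3: Q_total=8.00, C_total=6.00, V=1.33; Q1=6.67, Q3=1.33; dissipated=0.067

Answer: 1.33 V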